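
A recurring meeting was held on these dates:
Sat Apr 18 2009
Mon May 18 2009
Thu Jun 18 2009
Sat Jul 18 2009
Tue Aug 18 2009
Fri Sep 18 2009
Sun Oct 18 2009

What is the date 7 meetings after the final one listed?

Tue May 18 2010

Gaps: 30, 31, 30, 31, 31, 30 days — not constant. Every event is on the 18th of the month.
Pattern: the 18th of each month.
November 2009: Wed Nov 18 2009.
December 2009: Fri Dec 18 2009.
January 2010: Mon Jan 18 2010.
February 2010: Thu Feb 18 2010.
March 2010: Thu Mar 18 2010.
Next: April 2010 → Sun Apr 18 2010.
May 2010: Tue May 18 2010.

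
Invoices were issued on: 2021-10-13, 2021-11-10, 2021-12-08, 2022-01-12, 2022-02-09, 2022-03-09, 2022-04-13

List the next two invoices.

All dates are Wednesdays, 28, 28, 35, 28, 28, 35 days apart.
Specifically, the 2nd Wednesday of each month.
2nd Wednesday of May 2022: 2022-05-11.
2nd Wednesday of June 2022: 2022-06-08.

2022-05-11, 2022-06-08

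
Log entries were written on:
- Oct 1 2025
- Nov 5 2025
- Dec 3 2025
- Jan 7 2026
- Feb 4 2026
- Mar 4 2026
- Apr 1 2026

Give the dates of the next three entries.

May 6 2026, Jun 3 2026, Jul 1 2026

These are Wednesdays at 28- or 35-day spacing (35, 28, 35, 28, 28, 28).
The pattern: 1st Wednesday of the month.
May 2026 — 1st Wednesday is May 6 2026.
June 2026 — 1st Wednesday is Jun 3 2026.
July 2026 — 1st Wednesday is Jul 1 2026.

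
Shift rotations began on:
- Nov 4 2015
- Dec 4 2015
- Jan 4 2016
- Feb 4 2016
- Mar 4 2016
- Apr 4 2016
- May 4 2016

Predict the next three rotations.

Each date is the 4th; the gaps (30, 31, 31, 29, 31, 30) track the month lengths.
The rule is the 4th of each month.
Next: June 2016 → Jun 4 2016.
July 2016: Jul 4 2016.
August 2016: Aug 4 2016.

Jun 4 2016, Jul 4 2016, Aug 4 2016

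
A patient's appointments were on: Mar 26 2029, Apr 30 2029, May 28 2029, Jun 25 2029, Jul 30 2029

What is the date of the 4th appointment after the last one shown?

Nov 26 2029

All Mondays; the gaps (35, 28, 28, 35) vary with month length.
This is the last Monday of each month.
Last Monday of August 2029: Aug 27 2029.
September 2029 ends with Monday Sep 24 2029.
October 2029 ends with Monday Oct 29 2029.
Last Monday of November 2029: Nov 26 2029.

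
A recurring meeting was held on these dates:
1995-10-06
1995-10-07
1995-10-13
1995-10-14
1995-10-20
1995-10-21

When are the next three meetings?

Every event lands on a Friday or Saturday (gaps cycle 1, 6, 1, 6, 1).
So the schedule is: every Friday and Saturday.
Next Friday: 1995-10-27.
Next Saturday: 1995-10-28.
The following Friday is 1995-11-03.

1995-10-27, 1995-10-28, 1995-11-03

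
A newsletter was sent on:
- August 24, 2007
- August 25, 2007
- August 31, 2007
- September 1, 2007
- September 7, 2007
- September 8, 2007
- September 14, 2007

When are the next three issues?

September 15, 2007; September 21, 2007; September 22, 2007

The gap pattern 1, 6, 1, 6, 1, 6 repeats every 2 events.
These are the Fridays and Saturdays of each week.
Next Saturday: September 15, 2007.
Next Friday: September 21, 2007.
Next Saturday: September 22, 2007.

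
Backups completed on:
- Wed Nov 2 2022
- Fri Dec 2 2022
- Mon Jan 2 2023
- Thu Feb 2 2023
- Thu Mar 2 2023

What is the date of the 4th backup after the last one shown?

Each date is the 2nd; the gaps (30, 31, 31, 28) track the month lengths.
The rule is the 2nd of each month.
Next: April 2023 → Sun Apr 2 2023.
Next: May 2023 → Tue May 2 2023.
Next: June 2023 → Fri Jun 2 2023.
Next: July 2023 → Sun Jul 2 2023.

Sun Jul 2 2023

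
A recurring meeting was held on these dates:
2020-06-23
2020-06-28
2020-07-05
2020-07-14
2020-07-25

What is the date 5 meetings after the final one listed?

2020-10-18

The spacing grows by 2 each time: 5, 7, 9, 11 days.
Next gap: 13 days. 2020-07-25 + 13 days = 2020-08-07.
Next gap: 15 days. 2020-08-07 + 15 days = 2020-08-22.
Next gap: 17 days. 2020-08-22 + 17 days = 2020-09-08.
Next gap: 19 days. 2020-09-08 + 19 days = 2020-09-27.
Next gap: 21 days. 2020-09-27 + 21 days = 2020-10-18.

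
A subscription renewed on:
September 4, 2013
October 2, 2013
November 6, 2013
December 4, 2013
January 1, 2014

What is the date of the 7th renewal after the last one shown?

August 6, 2014

All dates are Wednesdays, 28, 35, 28, 28 days apart.
Specifically, the 1st Wednesday of each month.
February 2014 — 1st Wednesday is February 5, 2014.
March 2014 — 1st Wednesday is March 5, 2014.
1st Wednesday of April 2014: April 2, 2014.
May 2014 — 1st Wednesday is May 7, 2014.
1st Wednesday of June 2014: June 4, 2014.
July 2014 — 1st Wednesday is July 2, 2014.
August 2014 — 1st Wednesday is August 6, 2014.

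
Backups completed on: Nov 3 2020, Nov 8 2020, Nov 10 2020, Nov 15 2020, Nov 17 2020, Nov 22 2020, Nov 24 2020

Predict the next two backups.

The gap pattern 5, 2, 5, 2, 5, 2 repeats every 2 events.
These are the Tuesdays and Sundays of each week.
The following Sunday is Nov 29 2020.
The following Tuesday is Dec 1 2020.

Nov 29 2020, Dec 1 2020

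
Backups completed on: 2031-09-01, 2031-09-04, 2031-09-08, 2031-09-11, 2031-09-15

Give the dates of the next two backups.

2031-09-18, 2031-09-22

Every event lands on a Monday or Thursday (gaps cycle 3, 4, 3, 4).
So the schedule is: every Monday and Thursday.
The following Thursday is 2031-09-18.
Next Monday: 2031-09-22.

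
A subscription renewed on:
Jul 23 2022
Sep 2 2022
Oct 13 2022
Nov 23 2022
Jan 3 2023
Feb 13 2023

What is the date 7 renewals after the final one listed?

Every event comes 41 days after the last (41, 41, 41, 41, 41).
Feb 13 2023 + 41 days = Mar 26 2023.
Mar 26 2023 + 41 days = May 6 2023.
May 6 2023 + 41 days = Jun 16 2023.
Jun 16 2023 + 41 days = Jul 27 2023.
Jul 27 2023 + 41 days = Sep 6 2023.
Sep 6 2023 + 41 days = Oct 17 2023.
Oct 17 2023 + 41 days = Nov 27 2023.

Nov 27 2023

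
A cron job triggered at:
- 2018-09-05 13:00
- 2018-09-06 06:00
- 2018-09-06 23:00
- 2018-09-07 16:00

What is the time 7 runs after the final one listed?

Gaps: 17, 17, 17 hours — each event is 17 hours after the previous one.
2018-09-07 16:00 + 17 h = 2018-09-08 09:00.
2018-09-08 09:00 + 17 h = 2018-09-09 02:00.
2018-09-09 02:00 + 17 h = 2018-09-09 19:00.
2018-09-09 19:00 + 17 h = 2018-09-10 12:00.
2018-09-10 12:00 + 17 h = 2018-09-11 05:00.
2018-09-11 05:00 + 17 h = 2018-09-11 22:00.
2018-09-11 22:00 + 17 h = 2018-09-12 15:00.

2018-09-12 15:00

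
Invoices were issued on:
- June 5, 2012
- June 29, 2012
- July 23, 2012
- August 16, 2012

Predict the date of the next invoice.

The spacing is 24, 24, 24 days — always 24 days.
August 16, 2012 + 24 days = September 9, 2012.

September 9, 2012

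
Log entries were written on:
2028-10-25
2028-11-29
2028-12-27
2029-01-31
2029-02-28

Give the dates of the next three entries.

These are Wednesdays with 35, 28, 35, 28-day gaps.
Each is the final Wednesday of its month — 2028-11-29 is past the 28th, so '4th Wednesday' doesn't fit.
Last Wednesday of March 2029: 2029-03-28.
April 2029 ends with Wednesday 2029-04-25.
Last Wednesday of May 2029: 2029-05-30.

2029-03-28, 2029-04-25, 2029-05-30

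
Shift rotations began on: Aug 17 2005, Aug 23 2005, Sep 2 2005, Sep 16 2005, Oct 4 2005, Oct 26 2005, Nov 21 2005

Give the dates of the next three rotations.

The spacing grows by 4 each time: 6, 10, 14, 18, 22, 26 days.
Next gap: 30 days. Nov 21 2005 + 30 days = Dec 21 2005.
Next gap: 34 days. Dec 21 2005 + 34 days = Jan 24 2006.
Next gap: 38 days. Jan 24 2006 + 38 days = Mar 3 2006.

Dec 21 2005, Jan 24 2006, Mar 3 2006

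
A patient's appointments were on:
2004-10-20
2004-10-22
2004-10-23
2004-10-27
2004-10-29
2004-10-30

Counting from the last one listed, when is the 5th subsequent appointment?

2004-11-12

Gaps: 2, 1, 4, 2, 1 days — not constant, but cyclic with period 3.
The events fall on every Wednesday, Friday and Saturday.
The following Wednesday is 2004-11-03.
Next Friday: 2004-11-05.
Next Saturday: 2004-11-06.
The following Wednesday is 2004-11-10.
The following Friday is 2004-11-12.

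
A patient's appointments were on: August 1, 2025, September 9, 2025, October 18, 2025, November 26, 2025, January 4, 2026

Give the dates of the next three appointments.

The spacing is 39, 39, 39, 39 days — always 39 days.
January 4, 2026 + 39 days = February 12, 2026.
February 12, 2026 + 39 days = March 23, 2026.
March 23, 2026 + 39 days = May 1, 2026.

February 12, 2026; March 23, 2026; May 1, 2026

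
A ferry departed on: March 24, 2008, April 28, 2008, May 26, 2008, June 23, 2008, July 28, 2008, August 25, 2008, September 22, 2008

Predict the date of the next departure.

All dates are Mondays, 35, 28, 28, 35, 28, 28 days apart.
Specifically, the 4th Monday of each month.
October 2008 — 4th Monday is October 27, 2008.

October 27, 2008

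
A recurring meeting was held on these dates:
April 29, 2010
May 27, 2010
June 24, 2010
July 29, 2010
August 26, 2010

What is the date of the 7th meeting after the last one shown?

All Thursdays; the gaps (28, 28, 35, 28) vary with month length.
This is the last Thursday of each month.
September 2010 ends with Thursday September 30, 2010.
October 2010 ends with Thursday October 28, 2010.
Last Thursday of November 2010: November 25, 2010.
December 2010 ends with Thursday December 30, 2010.
Last Thursday of January 2011: January 27, 2011.
Last Thursday of February 2011: February 24, 2011.
Last Thursday of March 2011: March 31, 2011.

March 31, 2011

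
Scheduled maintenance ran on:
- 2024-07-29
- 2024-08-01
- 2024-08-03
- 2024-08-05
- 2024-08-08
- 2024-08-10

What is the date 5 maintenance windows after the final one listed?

2024-08-22

Gaps: 3, 2, 2, 3, 2 days — not constant, but cyclic with period 3.
The events fall on every Monday, Thursday and Saturday.
Next Monday: 2024-08-12.
Next Thursday: 2024-08-15.
Next Saturday: 2024-08-17.
Next Monday: 2024-08-19.
Next Thursday: 2024-08-22.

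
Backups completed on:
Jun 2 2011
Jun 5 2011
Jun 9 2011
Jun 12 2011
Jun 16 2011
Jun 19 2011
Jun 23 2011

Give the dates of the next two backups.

The gap pattern 3, 4, 3, 4, 3, 4 repeats every 2 events.
These are the Thursdays and Sundays of each week.
The following Sunday is Jun 26 2011.
Next Thursday: Jun 30 2011.

Jun 26 2011, Jun 30 2011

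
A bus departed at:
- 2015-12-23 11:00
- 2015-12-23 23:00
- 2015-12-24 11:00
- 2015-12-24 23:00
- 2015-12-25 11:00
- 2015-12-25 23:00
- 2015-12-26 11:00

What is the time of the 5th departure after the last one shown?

The interval is a steady 12 hours (12, 12, 12, 12, 12, 12).
2015-12-26 11:00 + 12 h = 2015-12-26 23:00.
2015-12-26 23:00 + 12 h = 2015-12-27 11:00.
2015-12-27 11:00 + 12 h = 2015-12-27 23:00.
2015-12-27 23:00 + 12 h = 2015-12-28 11:00.
2015-12-28 11:00 + 12 h = 2015-12-28 23:00.

2015-12-28 23:00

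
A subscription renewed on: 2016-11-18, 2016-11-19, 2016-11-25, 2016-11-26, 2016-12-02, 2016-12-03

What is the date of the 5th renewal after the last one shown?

The gap pattern 1, 6, 1, 6, 1 repeats every 2 events.
These are the Fridays and Saturdays of each week.
Next Friday: 2016-12-09.
The following Saturday is 2016-12-10.
Next Friday: 2016-12-16.
Next Saturday: 2016-12-17.
Next Friday: 2016-12-23.

2016-12-23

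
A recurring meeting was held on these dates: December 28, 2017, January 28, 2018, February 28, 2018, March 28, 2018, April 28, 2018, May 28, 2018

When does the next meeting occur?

June 28, 2018

Each date is the 28th; the gaps (31, 31, 28, 31, 30) track the month lengths.
The rule is the 28th of each month.
Next: June 2018 → June 28, 2018.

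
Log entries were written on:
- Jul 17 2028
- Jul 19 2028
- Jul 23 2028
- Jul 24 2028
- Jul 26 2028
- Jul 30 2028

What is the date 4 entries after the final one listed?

Every event lands on a Monday or Wednesday or Sunday (gaps cycle 2, 4, 1, 2, 4).
So the schedule is: every Monday, Wednesday and Sunday.
Next Monday: Jul 31 2028.
Next Wednesday: Aug 2 2028.
Next Sunday: Aug 6 2028.
The following Monday is Aug 7 2028.

Aug 7 2028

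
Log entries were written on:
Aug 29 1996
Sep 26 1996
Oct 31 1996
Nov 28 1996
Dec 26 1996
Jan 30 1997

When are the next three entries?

Feb 27 1997, Mar 27 1997, Apr 24 1997

These are Thursdays with 28, 35, 28, 28, 35-day gaps.
Each is the final Thursday of its month — Aug 29 1996 is past the 28th, so '4th Thursday' doesn't fit.
Last Thursday of February 1997: Feb 27 1997.
March 1997 ends with Thursday Mar 27 1997.
April 1997 ends with Thursday Apr 24 1997.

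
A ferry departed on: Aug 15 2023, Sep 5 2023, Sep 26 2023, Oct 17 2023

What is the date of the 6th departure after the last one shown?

Gaps between consecutive events: 21, 21, 21 days — a constant 21-day interval.
Oct 17 2023 + 21 days = Nov 7 2023.
Nov 7 2023 + 21 days = Nov 28 2023.
Nov 28 2023 + 21 days = Dec 19 2023.
Dec 19 2023 + 21 days = Jan 9 2024.
Jan 9 2024 + 21 days = Jan 30 2024.
Jan 30 2024 + 21 days = Feb 20 2024.

Feb 20 2024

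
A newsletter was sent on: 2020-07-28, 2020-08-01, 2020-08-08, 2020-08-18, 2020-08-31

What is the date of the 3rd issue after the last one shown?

2020-10-27

Intervals are 4, 7, 10, 13 days — an arithmetic progression with common difference 3.
Next gap: 16 days. 2020-08-31 + 16 days = 2020-09-16.
Next gap: 19 days. 2020-09-16 + 19 days = 2020-10-05.
Next gap: 22 days. 2020-10-05 + 22 days = 2020-10-27.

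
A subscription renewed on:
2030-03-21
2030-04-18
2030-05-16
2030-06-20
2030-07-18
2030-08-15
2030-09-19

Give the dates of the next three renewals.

2030-10-17, 2030-11-21, 2030-12-19

These are Thursdays at 28- or 35-day spacing (28, 28, 35, 28, 28, 35).
The pattern: 3rd Thursday of the month.
October 2030 — 3rd Thursday is 2030-10-17.
November 2030 — 3rd Thursday is 2030-11-21.
December 2030 — 3rd Thursday is 2030-12-19.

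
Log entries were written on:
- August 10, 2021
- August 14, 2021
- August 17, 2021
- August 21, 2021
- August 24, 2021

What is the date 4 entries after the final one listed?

The gap pattern 4, 3, 4, 3 repeats every 2 events.
These are the Tuesdays and Saturdays of each week.
Next Saturday: August 28, 2021.
The following Tuesday is August 31, 2021.
Next Saturday: September 4, 2021.
Next Tuesday: September 7, 2021.

September 7, 2021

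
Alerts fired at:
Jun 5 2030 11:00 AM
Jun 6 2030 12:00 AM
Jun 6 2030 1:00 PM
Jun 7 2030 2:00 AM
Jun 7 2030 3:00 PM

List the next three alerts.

The interval is a steady 13 hours (13, 13, 13, 13).
Jun 7 2030 3:00 PM + 13 h = Jun 8 2030 4:00 AM.
Jun 8 2030 4:00 AM + 13 h = Jun 8 2030 5:00 PM.
Jun 8 2030 5:00 PM + 13 h = Jun 9 2030 6:00 AM.

Jun 8 2030 4:00 AM, Jun 8 2030 5:00 PM, Jun 9 2030 6:00 AM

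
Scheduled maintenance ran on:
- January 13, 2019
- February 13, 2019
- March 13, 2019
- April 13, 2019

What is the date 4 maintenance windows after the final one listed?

The day-of-month is always 13 (31, 28, 31 days between events).
So this recurs on the 13th of each month.
May 2019: May 13, 2019.
June 2019: June 13, 2019.
July 2019: July 13, 2019.
August 2019: August 13, 2019.

August 13, 2019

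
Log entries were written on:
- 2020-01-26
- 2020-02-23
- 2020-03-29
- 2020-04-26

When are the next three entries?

2020-05-31, 2020-06-28, 2020-07-26

These are Sundays with 28, 35, 28-day gaps.
Each is the final Sunday of its month — 2020-03-29 is past the 28th, so '4th Sunday' doesn't fit.
May 2020 ends with Sunday 2020-05-31.
Last Sunday of June 2020: 2020-06-28.
July 2020 ends with Sunday 2020-07-26.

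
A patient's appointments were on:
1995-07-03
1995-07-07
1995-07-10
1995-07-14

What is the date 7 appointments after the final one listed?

1995-08-07

Every event lands on a Monday or Friday (gaps cycle 4, 3, 4).
So the schedule is: every Monday and Friday.
The following Monday is 1995-07-17.
Next Friday: 1995-07-21.
Next Monday: 1995-07-24.
The following Friday is 1995-07-28.
The following Monday is 1995-07-31.
The following Friday is 1995-08-04.
Next Monday: 1995-08-07.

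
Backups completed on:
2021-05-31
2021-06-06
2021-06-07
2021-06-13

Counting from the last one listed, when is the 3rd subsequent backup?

Gaps: 6, 1, 6 days — not constant, but cyclic with period 2.
The events fall on every Monday and Sunday.
The following Monday is 2021-06-14.
Next Sunday: 2021-06-20.
The following Monday is 2021-06-21.

2021-06-21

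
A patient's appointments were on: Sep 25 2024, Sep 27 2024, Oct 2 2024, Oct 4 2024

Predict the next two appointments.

Every event lands on a Wednesday or Friday (gaps cycle 2, 5, 2).
So the schedule is: every Wednesday and Friday.
Next Wednesday: Oct 9 2024.
The following Friday is Oct 11 2024.

Oct 9 2024, Oct 11 2024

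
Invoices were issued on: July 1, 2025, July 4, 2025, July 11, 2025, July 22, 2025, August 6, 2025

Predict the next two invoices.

The spacing grows by 4 each time: 3, 7, 11, 15 days.
Next gap: 19 days. August 6, 2025 + 19 days = August 25, 2025.
Next gap: 23 days. August 25, 2025 + 23 days = September 17, 2025.

August 25, 2025; September 17, 2025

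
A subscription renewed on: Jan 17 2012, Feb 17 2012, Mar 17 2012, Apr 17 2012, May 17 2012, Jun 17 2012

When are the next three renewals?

Jul 17 2012, Aug 17 2012, Sep 17 2012

Each date is the 17th; the gaps (31, 29, 31, 30, 31) track the month lengths.
The rule is the 17th of each month.
July 2012: Jul 17 2012.
Next: August 2012 → Aug 17 2012.
September 2012: Sep 17 2012.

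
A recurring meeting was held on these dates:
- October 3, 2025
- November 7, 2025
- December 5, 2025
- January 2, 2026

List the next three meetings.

All dates are Fridays, 35, 28, 28 days apart.
Specifically, the 1st Friday of each month.
1st Friday of February 2026: February 6, 2026.
March 2026 — 1st Friday is March 6, 2026.
April 2026 — 1st Friday is April 3, 2026.

February 6, 2026; March 6, 2026; April 3, 2026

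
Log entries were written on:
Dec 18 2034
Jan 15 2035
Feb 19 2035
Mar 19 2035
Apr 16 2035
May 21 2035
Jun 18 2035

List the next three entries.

Jul 16 2035, Aug 20 2035, Sep 17 2035

All dates are Mondays, 28, 35, 28, 28, 35, 28 days apart.
Specifically, the 3rd Monday of each month.
3rd Monday of July 2035: Jul 16 2035.
3rd Monday of August 2035: Aug 20 2035.
September 2035 — 3rd Monday is Sep 17 2035.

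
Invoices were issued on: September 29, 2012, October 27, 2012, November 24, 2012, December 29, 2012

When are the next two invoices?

January 26, 2013; February 23, 2013

Every date is a Saturday; gaps 28, 28, 35 days.
Each is the last Saturday of its month (at least one falls on the 29th or later, ruling out '4th Saturday').
January 2013 ends with Saturday January 26, 2013.
February 2013 ends with Saturday February 23, 2013.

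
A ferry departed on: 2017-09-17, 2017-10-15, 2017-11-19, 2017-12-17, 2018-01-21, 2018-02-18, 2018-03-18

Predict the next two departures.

Gaps: 28, 35, 28, 35, 28, 28 days — a mix of 28 and 35. Every date is a Sunday.
Each is the 3rd Sunday of its month.
April 2018 — 3rd Sunday is 2018-04-15.
May 2018 — 3rd Sunday is 2018-05-20.

2018-04-15, 2018-05-20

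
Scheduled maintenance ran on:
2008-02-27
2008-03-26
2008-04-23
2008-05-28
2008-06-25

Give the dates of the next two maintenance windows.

2008-07-23, 2008-08-27

All dates are Wednesdays, 28, 28, 35, 28 days apart.
Specifically, the 4th Wednesday of each month.
4th Wednesday of July 2008: 2008-07-23.
August 2008 — 4th Wednesday is 2008-08-27.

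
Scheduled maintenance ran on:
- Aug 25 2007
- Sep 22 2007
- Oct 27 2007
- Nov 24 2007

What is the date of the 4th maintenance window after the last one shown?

These are Saturdays at 28- or 35-day spacing (28, 35, 28).
The pattern: 4th Saturday of the month.
December 2007 — 4th Saturday is Dec 22 2007.
4th Saturday of January 2008: Jan 26 2008.
February 2008 — 4th Saturday is Feb 23 2008.
March 2008 — 4th Saturday is Mar 22 2008.

Mar 22 2008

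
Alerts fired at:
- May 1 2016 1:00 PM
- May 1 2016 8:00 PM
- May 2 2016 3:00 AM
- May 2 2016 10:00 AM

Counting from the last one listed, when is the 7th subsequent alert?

Gaps: 7, 7, 7 hours — each event is 7 hours after the previous one.
May 2 2016 10:00 AM + 7 h = May 2 2016 5:00 PM.
May 2 2016 5:00 PM + 7 h = May 3 2016 12:00 AM.
May 3 2016 12:00 AM + 7 h = May 3 2016 7:00 AM.
May 3 2016 7:00 AM + 7 h = May 3 2016 2:00 PM.
May 3 2016 2:00 PM + 7 h = May 3 2016 9:00 PM.
May 3 2016 9:00 PM + 7 h = May 4 2016 4:00 AM.
May 4 2016 4:00 AM + 7 h = May 4 2016 11:00 AM.

May 4 2016 11:00 AM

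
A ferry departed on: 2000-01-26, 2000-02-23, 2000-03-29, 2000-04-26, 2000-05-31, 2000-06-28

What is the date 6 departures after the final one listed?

2000-12-27

Every date is a Wednesday; gaps 28, 35, 28, 35, 28 days.
Each is the last Wednesday of its month (at least one falls on the 29th or later, ruling out '4th Wednesday').
July 2000 ends with Wednesday 2000-07-26.
August 2000 ends with Wednesday 2000-08-30.
September 2000 ends with Wednesday 2000-09-27.
Last Wednesday of October 2000: 2000-10-25.
Last Wednesday of November 2000: 2000-11-29.
December 2000 ends with Wednesday 2000-12-27.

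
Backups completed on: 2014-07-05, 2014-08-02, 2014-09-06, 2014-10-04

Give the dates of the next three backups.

2014-11-01, 2014-12-06, 2015-01-03

All dates are Saturdays, 28, 35, 28 days apart.
Specifically, the 1st Saturday of each month.
November 2014 — 1st Saturday is 2014-11-01.
1st Saturday of December 2014: 2014-12-06.
January 2015 — 1st Saturday is 2015-01-03.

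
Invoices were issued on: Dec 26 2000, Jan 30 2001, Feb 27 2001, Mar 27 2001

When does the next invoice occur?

Every date is a Tuesday; gaps 35, 28, 28 days.
Each is the last Tuesday of its month (at least one falls on the 29th or later, ruling out '4th Tuesday').
April 2001 ends with Tuesday Apr 24 2001.

Apr 24 2001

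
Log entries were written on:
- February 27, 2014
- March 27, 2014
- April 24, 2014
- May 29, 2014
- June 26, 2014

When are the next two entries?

These are Thursdays with 28, 28, 35, 28-day gaps.
Each is the final Thursday of its month — May 29, 2014 is past the 28th, so '4th Thursday' doesn't fit.
Last Thursday of July 2014: July 31, 2014.
August 2014 ends with Thursday August 28, 2014.

July 31, 2014; August 28, 2014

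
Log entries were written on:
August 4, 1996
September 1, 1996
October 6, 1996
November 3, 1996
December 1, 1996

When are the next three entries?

January 5, 1997; February 2, 1997; March 2, 1997

These are Sundays at 28- or 35-day spacing (28, 35, 28, 28).
The pattern: 1st Sunday of the month.
January 1997 — 1st Sunday is January 5, 1997.
1st Sunday of February 1997: February 2, 1997.
1st Sunday of March 1997: March 2, 1997.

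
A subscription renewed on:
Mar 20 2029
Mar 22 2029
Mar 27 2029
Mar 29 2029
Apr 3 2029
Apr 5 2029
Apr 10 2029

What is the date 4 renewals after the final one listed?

Apr 24 2029

The gap pattern 2, 5, 2, 5, 2, 5 repeats every 2 events.
These are the Tuesdays and Thursdays of each week.
Next Thursday: Apr 12 2029.
The following Tuesday is Apr 17 2029.
Next Thursday: Apr 19 2029.
Next Tuesday: Apr 24 2029.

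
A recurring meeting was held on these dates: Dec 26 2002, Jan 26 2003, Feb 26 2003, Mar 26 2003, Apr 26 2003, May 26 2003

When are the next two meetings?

Jun 26 2003, Jul 26 2003

Gaps: 31, 31, 28, 31, 30 days — not constant. Every event is on the 26th of the month.
Pattern: the 26th of each month.
Next: June 2003 → Jun 26 2003.
Next: July 2003 → Jul 26 2003.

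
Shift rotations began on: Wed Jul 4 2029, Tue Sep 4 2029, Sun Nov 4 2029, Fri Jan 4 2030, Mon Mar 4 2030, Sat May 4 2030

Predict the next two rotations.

Thu Jul 4 2030, Wed Sep 4 2030

Gaps: 62, 61, 61, 59, 61 days — not constant. Every event is on the 4th of the month.
Pattern: the 4th of every 2 months.
July 2030: Thu Jul 4 2030.
September 2030: Wed Sep 4 2030.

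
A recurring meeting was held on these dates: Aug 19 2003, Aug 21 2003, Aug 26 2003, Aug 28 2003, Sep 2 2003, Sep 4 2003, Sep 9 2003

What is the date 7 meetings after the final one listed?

Oct 2 2003

Every event lands on a Tuesday or Thursday (gaps cycle 2, 5, 2, 5, 2, 5).
So the schedule is: every Tuesday and Thursday.
Next Thursday: Sep 11 2003.
The following Tuesday is Sep 16 2003.
The following Thursday is Sep 18 2003.
The following Tuesday is Sep 23 2003.
The following Thursday is Sep 25 2003.
The following Tuesday is Sep 30 2003.
The following Thursday is Oct 2 2003.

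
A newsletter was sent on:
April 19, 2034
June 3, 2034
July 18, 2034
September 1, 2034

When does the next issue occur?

The spacing is 45, 45, 45 days — always 45 days.
September 1, 2034 + 45 days = October 16, 2034.

October 16, 2034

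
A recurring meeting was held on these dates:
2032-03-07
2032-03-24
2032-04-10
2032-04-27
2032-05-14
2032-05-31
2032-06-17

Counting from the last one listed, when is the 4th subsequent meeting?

Gaps between consecutive events: 17, 17, 17, 17, 17, 17 days — a constant 17-day interval.
2032-06-17 + 17 days = 2032-07-04.
2032-07-04 + 17 days = 2032-07-21.
2032-07-21 + 17 days = 2032-08-07.
2032-08-07 + 17 days = 2032-08-24.

2032-08-24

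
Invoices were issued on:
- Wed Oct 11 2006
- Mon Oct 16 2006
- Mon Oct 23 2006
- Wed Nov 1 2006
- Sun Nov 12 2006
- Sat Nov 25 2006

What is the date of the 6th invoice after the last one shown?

The spacing grows by 2 each time: 5, 7, 9, 11, 13 days.
Next gap: 15 days. Sat Nov 25 2006 + 15 days = Sun Dec 10 2006.
Next gap: 17 days. Sun Dec 10 2006 + 17 days = Wed Dec 27 2006.
Next gap: 19 days. Wed Dec 27 2006 + 19 days = Mon Jan 15 2007.
Next gap: 21 days. Mon Jan 15 2007 + 21 days = Mon Feb 5 2007.
Next gap: 23 days. Mon Feb 5 2007 + 23 days = Wed Feb 28 2007.
Next gap: 25 days. Wed Feb 28 2007 + 25 days = Sun Mar 25 2007.

Sun Mar 25 2007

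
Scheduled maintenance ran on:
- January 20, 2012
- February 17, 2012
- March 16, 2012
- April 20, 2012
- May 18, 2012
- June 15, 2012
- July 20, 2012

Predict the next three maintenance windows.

August 17, 2012; September 21, 2012; October 19, 2012

These are Fridays at 28- or 35-day spacing (28, 28, 35, 28, 28, 35).
The pattern: 3rd Friday of the month.
August 2012 — 3rd Friday is August 17, 2012.
3rd Friday of September 2012: September 21, 2012.
3rd Friday of October 2012: October 19, 2012.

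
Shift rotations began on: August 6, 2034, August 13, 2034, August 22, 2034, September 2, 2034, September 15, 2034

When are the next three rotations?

September 30, 2034; October 17, 2034; November 5, 2034

Gaps: 7, 9, 11, 13 days — each gap is 2 larger than the previous one.
Next gap: 15 days. September 15, 2034 + 15 days = September 30, 2034.
Next gap: 17 days. September 30, 2034 + 17 days = October 17, 2034.
Next gap: 19 days. October 17, 2034 + 19 days = November 5, 2034.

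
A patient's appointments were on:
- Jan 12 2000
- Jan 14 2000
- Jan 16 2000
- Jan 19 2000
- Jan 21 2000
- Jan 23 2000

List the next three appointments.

The gap pattern 2, 2, 3, 2, 2 repeats every 3 events.
These are the Wednesdays, Fridays and Sundays of each week.
The following Wednesday is Jan 26 2000.
The following Friday is Jan 28 2000.
The following Sunday is Jan 30 2000.

Jan 26 2000, Jan 28 2000, Jan 30 2000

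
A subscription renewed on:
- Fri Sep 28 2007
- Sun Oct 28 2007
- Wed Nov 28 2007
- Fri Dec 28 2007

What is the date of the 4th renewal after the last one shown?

Gaps: 30, 31, 30 days — not constant. Every event is on the 28th of the month.
Pattern: the 28th of each month.
January 2008: Mon Jan 28 2008.
February 2008: Thu Feb 28 2008.
Next: March 2008 → Fri Mar 28 2008.
Next: April 2008 → Mon Apr 28 2008.

Mon Apr 28 2008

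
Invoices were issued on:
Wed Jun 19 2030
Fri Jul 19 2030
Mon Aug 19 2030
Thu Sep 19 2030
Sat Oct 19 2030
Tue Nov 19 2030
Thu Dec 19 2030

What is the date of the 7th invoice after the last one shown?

The day-of-month is always 19 (30, 31, 31, 30, 31, 30 days between events).
So this recurs on the 19th of each month.
Next: January 2031 → Sun Jan 19 2031.
February 2031: Wed Feb 19 2031.
Next: March 2031 → Wed Mar 19 2031.
Next: April 2031 → Sat Apr 19 2031.
Next: May 2031 → Mon May 19 2031.
Next: June 2031 → Thu Jun 19 2031.
July 2031: Sat Jul 19 2031.

Sat Jul 19 2031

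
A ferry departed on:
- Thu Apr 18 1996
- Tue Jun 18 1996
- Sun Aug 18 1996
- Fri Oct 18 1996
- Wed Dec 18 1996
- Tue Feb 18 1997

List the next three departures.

The day-of-month is always 18 (61, 61, 61, 61, 62 days between events).
So this recurs on the 18th of every 2 months.
April 1997: Fri Apr 18 1997.
June 1997: Wed Jun 18 1997.
August 1997: Mon Aug 18 1997.

Fri Apr 18 1997, Wed Jun 18 1997, Mon Aug 18 1997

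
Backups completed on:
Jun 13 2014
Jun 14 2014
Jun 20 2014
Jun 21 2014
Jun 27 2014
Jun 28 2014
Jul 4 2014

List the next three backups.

Gaps: 1, 6, 1, 6, 1, 6 days — not constant, but cyclic with period 2.
The events fall on every Friday and Saturday.
Next Saturday: Jul 5 2014.
Next Friday: Jul 11 2014.
Next Saturday: Jul 12 2014.

Jul 5 2014, Jul 11 2014, Jul 12 2014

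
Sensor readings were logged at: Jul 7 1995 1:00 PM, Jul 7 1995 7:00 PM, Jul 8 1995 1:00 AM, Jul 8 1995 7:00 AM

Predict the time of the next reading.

Jul 8 1995 1:00 PM

The interval is a steady 6 hours (6, 6, 6).
Jul 8 1995 7:00 AM + 6 h = Jul 8 1995 1:00 PM.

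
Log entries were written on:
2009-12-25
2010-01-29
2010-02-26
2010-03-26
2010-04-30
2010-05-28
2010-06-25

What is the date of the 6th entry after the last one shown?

These are Fridays with 35, 28, 28, 35, 28, 28-day gaps.
Each is the final Friday of its month — 2010-01-29 is past the 28th, so '4th Friday' doesn't fit.
July 2010 ends with Friday 2010-07-30.
August 2010 ends with Friday 2010-08-27.
Last Friday of September 2010: 2010-09-24.
October 2010 ends with Friday 2010-10-29.
November 2010 ends with Friday 2010-11-26.
December 2010 ends with Friday 2010-12-31.

2010-12-31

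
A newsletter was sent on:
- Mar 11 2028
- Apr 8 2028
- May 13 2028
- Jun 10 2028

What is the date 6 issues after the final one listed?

Gaps: 28, 35, 28 days — a mix of 28 and 35. Every date is a Saturday.
Each is the 2nd Saturday of its month.
July 2028 — 2nd Saturday is Jul 8 2028.
2nd Saturday of August 2028: Aug 12 2028.
September 2028 — 2nd Saturday is Sep 9 2028.
2nd Saturday of October 2028: Oct 14 2028.
November 2028 — 2nd Saturday is Nov 11 2028.
2nd Saturday of December 2028: Dec 9 2028.

Dec 9 2028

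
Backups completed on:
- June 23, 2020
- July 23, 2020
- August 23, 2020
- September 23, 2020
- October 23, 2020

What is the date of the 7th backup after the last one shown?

May 23, 2021

The day-of-month is always 23 (30, 31, 31, 30 days between events).
So this recurs on the 23rd of each month.
Next: November 2020 → November 23, 2020.
December 2020: December 23, 2020.
January 2021: January 23, 2021.
February 2021: February 23, 2021.
March 2021: March 23, 2021.
April 2021: April 23, 2021.
Next: May 2021 → May 23, 2021.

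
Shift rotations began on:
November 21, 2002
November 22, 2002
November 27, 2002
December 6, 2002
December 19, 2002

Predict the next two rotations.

The spacing grows by 4 each time: 1, 5, 9, 13 days.
Next gap: 17 days. December 19, 2002 + 17 days = January 5, 2003.
Next gap: 21 days. January 5, 2003 + 21 days = January 26, 2003.

January 5, 2003; January 26, 2003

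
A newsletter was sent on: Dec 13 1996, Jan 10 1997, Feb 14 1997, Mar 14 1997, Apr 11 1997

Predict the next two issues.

All dates are Fridays, 28, 35, 28, 28 days apart.
Specifically, the 2nd Friday of each month.
2nd Friday of May 1997: May 9 1997.
2nd Friday of June 1997: Jun 13 1997.

May 9 1997, Jun 13 1997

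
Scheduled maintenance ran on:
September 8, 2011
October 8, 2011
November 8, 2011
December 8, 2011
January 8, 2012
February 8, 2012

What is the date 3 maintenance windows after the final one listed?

Gaps: 30, 31, 30, 31, 31 days — not constant. Every event is on the 8th of the month.
Pattern: the 8th of each month.
March 2012: March 8, 2012.
April 2012: April 8, 2012.
Next: May 2012 → May 8, 2012.

May 8, 2012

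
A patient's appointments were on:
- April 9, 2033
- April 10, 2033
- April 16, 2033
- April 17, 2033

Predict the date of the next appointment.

Gaps: 1, 6, 1 days — not constant, but cyclic with period 2.
The events fall on every Saturday and Sunday.
The following Saturday is April 23, 2033.

April 23, 2033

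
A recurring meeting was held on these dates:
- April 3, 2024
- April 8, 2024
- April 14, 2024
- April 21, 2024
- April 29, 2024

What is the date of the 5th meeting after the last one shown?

Intervals are 5, 6, 7, 8 days — an arithmetic progression with common difference 1.
Next gap: 9 days. April 29, 2024 + 9 days = May 8, 2024.
Next gap: 10 days. May 8, 2024 + 10 days = May 18, 2024.
Next gap: 11 days. May 18, 2024 + 11 days = May 29, 2024.
Next gap: 12 days. May 29, 2024 + 12 days = June 10, 2024.
Next gap: 13 days. June 10, 2024 + 13 days = June 23, 2024.

June 23, 2024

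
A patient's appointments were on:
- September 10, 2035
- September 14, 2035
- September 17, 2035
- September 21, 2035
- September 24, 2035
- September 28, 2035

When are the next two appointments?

October 1, 2035; October 5, 2035

The gap pattern 4, 3, 4, 3, 4 repeats every 2 events.
These are the Mondays and Fridays of each week.
Next Monday: October 1, 2035.
Next Friday: October 5, 2035.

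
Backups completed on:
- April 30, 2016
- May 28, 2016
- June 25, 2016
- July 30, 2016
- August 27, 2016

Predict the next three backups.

September 24, 2016; October 29, 2016; November 26, 2016

These are Saturdays with 28, 28, 35, 28-day gaps.
Each is the final Saturday of its month — April 30, 2016 is past the 28th, so '4th Saturday' doesn't fit.
September 2016 ends with Saturday September 24, 2016.
Last Saturday of October 2016: October 29, 2016.
November 2016 ends with Saturday November 26, 2016.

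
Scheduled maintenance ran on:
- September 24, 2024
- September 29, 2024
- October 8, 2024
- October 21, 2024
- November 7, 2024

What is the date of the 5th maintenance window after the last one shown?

Gaps: 5, 9, 13, 17 days — each gap is 4 larger than the previous one.
Next gap: 21 days. November 7, 2024 + 21 days = November 28, 2024.
Next gap: 25 days. November 28, 2024 + 25 days = December 23, 2024.
Next gap: 29 days. December 23, 2024 + 29 days = January 21, 2025.
Next gap: 33 days. January 21, 2025 + 33 days = February 23, 2025.
Next gap: 37 days. February 23, 2025 + 37 days = April 1, 2025.

April 1, 2025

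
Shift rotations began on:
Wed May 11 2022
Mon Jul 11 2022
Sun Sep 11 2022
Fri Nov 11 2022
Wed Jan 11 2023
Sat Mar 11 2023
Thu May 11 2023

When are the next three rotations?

Each date is the 11th; the gaps (61, 62, 61, 61, 59, 61) track the month lengths.
The rule is the 11th of every 2 months.
Next: July 2023 → Tue Jul 11 2023.
September 2023: Mon Sep 11 2023.
November 2023: Sat Nov 11 2023.

Tue Jul 11 2023, Mon Sep 11 2023, Sat Nov 11 2023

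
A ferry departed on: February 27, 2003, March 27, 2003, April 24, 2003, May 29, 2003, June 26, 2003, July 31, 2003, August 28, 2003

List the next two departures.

September 25, 2003; October 30, 2003

All Thursdays; the gaps (28, 28, 35, 28, 35, 28) vary with month length.
This is the last Thursday of each month.
Last Thursday of September 2003: September 25, 2003.
October 2003 ends with Thursday October 30, 2003.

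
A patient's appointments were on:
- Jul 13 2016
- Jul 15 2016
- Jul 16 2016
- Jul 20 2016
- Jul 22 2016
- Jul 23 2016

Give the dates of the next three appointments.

Jul 27 2016, Jul 29 2016, Jul 30 2016

Gaps: 2, 1, 4, 2, 1 days — not constant, but cyclic with period 3.
The events fall on every Wednesday, Friday and Saturday.
The following Wednesday is Jul 27 2016.
The following Friday is Jul 29 2016.
The following Saturday is Jul 30 2016.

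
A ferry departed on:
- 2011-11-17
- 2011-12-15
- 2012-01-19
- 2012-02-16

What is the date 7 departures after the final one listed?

2012-09-20

All dates are Thursdays, 28, 35, 28 days apart.
Specifically, the 3rd Thursday of each month.
March 2012 — 3rd Thursday is 2012-03-15.
3rd Thursday of April 2012: 2012-04-19.
May 2012 — 3rd Thursday is 2012-05-17.
June 2012 — 3rd Thursday is 2012-06-21.
3rd Thursday of July 2012: 2012-07-19.
3rd Thursday of August 2012: 2012-08-16.
3rd Thursday of September 2012: 2012-09-20.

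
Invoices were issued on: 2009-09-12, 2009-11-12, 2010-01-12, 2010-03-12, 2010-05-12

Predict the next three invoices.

2010-07-12, 2010-09-12, 2010-11-12

Gaps: 61, 61, 59, 61 days — not constant. Every event is on the 12th of the month.
Pattern: the 12th of every 2 months.
Next: July 2010 → 2010-07-12.
Next: September 2010 → 2010-09-12.
November 2010: 2010-11-12.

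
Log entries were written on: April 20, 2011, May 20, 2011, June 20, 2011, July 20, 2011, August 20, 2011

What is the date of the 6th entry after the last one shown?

Gaps: 30, 31, 30, 31 days — not constant. Every event is on the 20th of the month.
Pattern: the 20th of each month.
Next: September 2011 → September 20, 2011.
October 2011: October 20, 2011.
Next: November 2011 → November 20, 2011.
Next: December 2011 → December 20, 2011.
January 2012: January 20, 2012.
Next: February 2012 → February 20, 2012.

February 20, 2012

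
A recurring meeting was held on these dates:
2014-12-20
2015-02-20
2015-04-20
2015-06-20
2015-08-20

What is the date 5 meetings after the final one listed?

2016-06-20

Gaps: 62, 59, 61, 61 days — not constant. Every event is on the 20th of the month.
Pattern: the 20th of every 2 months.
October 2015: 2015-10-20.
Next: December 2015 → 2015-12-20.
February 2016: 2016-02-20.
April 2016: 2016-04-20.
June 2016: 2016-06-20.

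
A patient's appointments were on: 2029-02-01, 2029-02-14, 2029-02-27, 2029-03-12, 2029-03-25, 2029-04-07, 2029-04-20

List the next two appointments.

2029-05-03, 2029-05-16

The spacing is 13, 13, 13, 13, 13, 13 days — always 13 days.
2029-04-20 + 13 days = 2029-05-03.
2029-05-03 + 13 days = 2029-05-16.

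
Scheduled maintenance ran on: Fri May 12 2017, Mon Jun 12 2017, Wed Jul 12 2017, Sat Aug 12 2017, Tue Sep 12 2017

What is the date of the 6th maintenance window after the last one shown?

Mon Mar 12 2018

Gaps: 31, 30, 31, 31 days — not constant. Every event is on the 12th of the month.
Pattern: the 12th of each month.
Next: October 2017 → Thu Oct 12 2017.
November 2017: Sun Nov 12 2017.
Next: December 2017 → Tue Dec 12 2017.
Next: January 2018 → Fri Jan 12 2018.
Next: February 2018 → Mon Feb 12 2018.
Next: March 2018 → Mon Mar 12 2018.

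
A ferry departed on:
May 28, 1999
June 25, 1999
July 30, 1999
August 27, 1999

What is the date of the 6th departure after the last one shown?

February 25, 2000

Every date is a Friday; gaps 28, 35, 28 days.
Each is the last Friday of its month (at least one falls on the 29th or later, ruling out '4th Friday').
Last Friday of September 1999: September 24, 1999.
October 1999 ends with Friday October 29, 1999.
November 1999 ends with Friday November 26, 1999.
Last Friday of December 1999: December 31, 1999.
Last Friday of January 2000: January 28, 2000.
February 2000 ends with Friday February 25, 2000.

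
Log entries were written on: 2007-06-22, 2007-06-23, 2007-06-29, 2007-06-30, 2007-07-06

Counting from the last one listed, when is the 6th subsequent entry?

2007-07-27

Gaps: 1, 6, 1, 6 days — not constant, but cyclic with period 2.
The events fall on every Friday and Saturday.
The following Saturday is 2007-07-07.
The following Friday is 2007-07-13.
Next Saturday: 2007-07-14.
Next Friday: 2007-07-20.
Next Saturday: 2007-07-21.
The following Friday is 2007-07-27.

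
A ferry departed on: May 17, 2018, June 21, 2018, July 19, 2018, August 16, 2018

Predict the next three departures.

September 20, 2018; October 18, 2018; November 15, 2018

All dates are Thursdays, 35, 28, 28 days apart.
Specifically, the 3rd Thursday of each month.
3rd Thursday of September 2018: September 20, 2018.
3rd Thursday of October 2018: October 18, 2018.
November 2018 — 3rd Thursday is November 15, 2018.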